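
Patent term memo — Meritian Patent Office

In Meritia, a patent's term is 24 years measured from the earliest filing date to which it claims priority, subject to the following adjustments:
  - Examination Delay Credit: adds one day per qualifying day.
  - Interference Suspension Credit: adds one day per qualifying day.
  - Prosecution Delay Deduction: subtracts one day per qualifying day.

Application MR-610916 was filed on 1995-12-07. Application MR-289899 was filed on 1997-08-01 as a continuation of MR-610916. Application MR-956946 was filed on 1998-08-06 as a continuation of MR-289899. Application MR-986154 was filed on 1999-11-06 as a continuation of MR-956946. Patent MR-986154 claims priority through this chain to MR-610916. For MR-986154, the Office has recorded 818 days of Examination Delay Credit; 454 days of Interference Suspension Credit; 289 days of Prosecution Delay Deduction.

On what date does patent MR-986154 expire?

Earliest priority filing: 7 December 1995.
Base term: 7 December 1995 + 24 years → 7 December 2019.
Examination Delay Credit: +818 days → 4 March 2022.
Interference Suspension Credit: +454 days → 1 June 2023.
Prosecution Delay Deduction: −289 days → 16 August 2022.

August 16, 2022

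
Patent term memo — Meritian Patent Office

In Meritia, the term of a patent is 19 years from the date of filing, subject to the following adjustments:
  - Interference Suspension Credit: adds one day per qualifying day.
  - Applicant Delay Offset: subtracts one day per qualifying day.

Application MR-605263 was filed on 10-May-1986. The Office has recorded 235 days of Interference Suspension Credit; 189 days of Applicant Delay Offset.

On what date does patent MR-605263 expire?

Base term: filing date + 19 years → 10 May 2005.
Interference Suspension Credit: +235 days → 31 December 2005.
Applicant Delay Offset: −189 days → 25 June 2005.

2005-06-25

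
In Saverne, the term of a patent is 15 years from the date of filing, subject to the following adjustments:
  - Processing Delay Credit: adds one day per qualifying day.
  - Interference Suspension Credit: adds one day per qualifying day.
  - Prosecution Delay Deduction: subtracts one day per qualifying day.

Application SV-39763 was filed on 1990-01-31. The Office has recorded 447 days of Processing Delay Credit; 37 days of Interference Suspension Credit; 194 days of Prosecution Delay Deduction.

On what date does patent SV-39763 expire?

November 17, 2005

Base term: filing date + 15 years → 31 January 2005.
Processing Delay Credit: +447 days → 23 April 2006.
Interference Suspension Credit: +37 days → 30 May 2006.
Prosecution Delay Deduction: −194 days → 17 November 2005.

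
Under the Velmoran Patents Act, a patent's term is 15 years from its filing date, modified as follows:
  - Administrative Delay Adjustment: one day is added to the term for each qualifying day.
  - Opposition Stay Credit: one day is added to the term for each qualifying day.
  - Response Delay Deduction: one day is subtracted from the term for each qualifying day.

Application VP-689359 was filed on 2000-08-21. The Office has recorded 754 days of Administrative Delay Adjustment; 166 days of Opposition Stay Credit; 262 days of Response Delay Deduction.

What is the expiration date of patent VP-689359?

Base term: filing date + 15 years → 21 August 2015.
Administrative Delay Adjustment: +754 days → 13 September 2017.
Opposition Stay Credit: +166 days → 26 February 2018.
Response Delay Deduction: −262 days → 9 June 2017.

2017-06-09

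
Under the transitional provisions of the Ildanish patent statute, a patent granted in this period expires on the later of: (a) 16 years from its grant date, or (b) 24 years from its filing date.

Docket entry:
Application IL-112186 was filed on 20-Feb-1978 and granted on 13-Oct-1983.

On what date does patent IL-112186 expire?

(a) grant + 16 years → 13 October 1999.
(b) filing + 24 years → 20 February 2002.
Later of the two: 20 February 2002.

February 20, 2002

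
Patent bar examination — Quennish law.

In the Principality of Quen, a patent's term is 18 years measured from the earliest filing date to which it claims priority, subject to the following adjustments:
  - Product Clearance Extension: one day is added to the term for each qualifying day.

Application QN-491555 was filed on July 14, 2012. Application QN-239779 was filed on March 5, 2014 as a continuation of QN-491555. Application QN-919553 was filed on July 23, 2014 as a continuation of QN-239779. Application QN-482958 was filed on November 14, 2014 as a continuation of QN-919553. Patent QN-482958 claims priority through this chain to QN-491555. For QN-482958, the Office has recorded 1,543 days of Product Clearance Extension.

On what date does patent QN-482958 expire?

2034-10-04

Earliest priority filing: 14 July 2012.
Base term: 14 July 2012 + 18 years → 14 July 2030.
Product Clearance Extension: +1543 days → 4 October 2034.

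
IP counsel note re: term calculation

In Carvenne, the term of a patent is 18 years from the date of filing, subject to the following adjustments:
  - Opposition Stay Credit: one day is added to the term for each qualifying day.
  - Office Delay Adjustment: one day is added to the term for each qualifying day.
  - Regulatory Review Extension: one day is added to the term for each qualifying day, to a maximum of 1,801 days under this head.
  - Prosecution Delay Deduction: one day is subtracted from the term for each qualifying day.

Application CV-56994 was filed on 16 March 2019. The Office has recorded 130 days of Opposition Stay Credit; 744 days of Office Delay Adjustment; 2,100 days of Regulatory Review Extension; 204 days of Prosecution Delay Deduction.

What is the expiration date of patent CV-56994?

Base term: filing date + 18 years → 16 March 2037.
Opposition Stay Credit: +130 days → 24 July 2037.
Office Delay Adjustment: +744 days → 7 August 2039.
Regulatory Review Extension: 2100 days claimed exceeds the 1801-day cap, so +1801 days → 12 July 2044.
Prosecution Delay Deduction: −204 days → 21 December 2043.

December 21, 2043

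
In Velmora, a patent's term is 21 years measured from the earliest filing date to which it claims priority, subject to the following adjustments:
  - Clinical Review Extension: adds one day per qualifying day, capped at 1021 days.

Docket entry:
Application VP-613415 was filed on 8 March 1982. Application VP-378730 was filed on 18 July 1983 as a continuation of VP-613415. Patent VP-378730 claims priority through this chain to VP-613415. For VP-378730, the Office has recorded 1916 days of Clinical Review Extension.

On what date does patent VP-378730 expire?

2005-12-23

Earliest priority filing: 8 March 1982.
Base term: 8 March 1982 + 21 years → 8 March 2003.
Clinical Review Extension: 1916 days claimed exceeds the 1021-day cap, so +1021 days → 23 December 2005.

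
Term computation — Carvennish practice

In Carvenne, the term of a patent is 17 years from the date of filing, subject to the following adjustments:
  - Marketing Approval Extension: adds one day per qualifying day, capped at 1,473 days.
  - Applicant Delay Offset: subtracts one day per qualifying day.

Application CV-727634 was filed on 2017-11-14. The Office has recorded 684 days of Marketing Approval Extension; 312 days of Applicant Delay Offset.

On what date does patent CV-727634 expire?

Base term: filing date + 17 years → 14 November 2034.
Marketing Approval Extension: 684 days (within the 1473-day cap) → +684 days → 28 September 2036.
Applicant Delay Offset: −312 days → 21 November 2035.

November 21, 2035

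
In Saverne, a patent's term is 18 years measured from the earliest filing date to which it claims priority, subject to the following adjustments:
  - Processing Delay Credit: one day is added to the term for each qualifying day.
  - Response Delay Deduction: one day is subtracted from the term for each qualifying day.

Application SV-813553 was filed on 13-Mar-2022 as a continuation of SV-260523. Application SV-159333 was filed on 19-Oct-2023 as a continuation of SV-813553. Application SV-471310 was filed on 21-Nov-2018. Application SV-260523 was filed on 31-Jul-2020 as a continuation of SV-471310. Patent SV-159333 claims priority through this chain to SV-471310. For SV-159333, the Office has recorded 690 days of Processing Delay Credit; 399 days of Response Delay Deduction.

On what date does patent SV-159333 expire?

Earliest priority filing: 21 November 2018.
Base term: 21 November 2018 + 18 years → 21 November 2036.
Processing Delay Credit: +690 days → 12 October 2038.
Response Delay Deduction: −399 days → 8 September 2037.

2037-09-08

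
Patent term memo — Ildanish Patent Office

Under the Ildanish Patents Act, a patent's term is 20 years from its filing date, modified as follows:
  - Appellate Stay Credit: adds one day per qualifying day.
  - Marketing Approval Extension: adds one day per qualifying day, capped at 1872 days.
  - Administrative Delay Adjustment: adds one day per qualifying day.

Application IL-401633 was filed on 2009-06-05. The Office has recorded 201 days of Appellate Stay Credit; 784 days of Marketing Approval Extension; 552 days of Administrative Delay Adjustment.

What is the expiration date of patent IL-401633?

Base term: filing date + 20 years → 5 June 2029.
Appellate Stay Credit: +201 days → 23 December 2029.
Marketing Approval Extension: 784 days (within the 1872-day cap) → +784 days → 15 February 2032.
Administrative Delay Adjustment: +552 days → 20 August 2033.

August 20, 2033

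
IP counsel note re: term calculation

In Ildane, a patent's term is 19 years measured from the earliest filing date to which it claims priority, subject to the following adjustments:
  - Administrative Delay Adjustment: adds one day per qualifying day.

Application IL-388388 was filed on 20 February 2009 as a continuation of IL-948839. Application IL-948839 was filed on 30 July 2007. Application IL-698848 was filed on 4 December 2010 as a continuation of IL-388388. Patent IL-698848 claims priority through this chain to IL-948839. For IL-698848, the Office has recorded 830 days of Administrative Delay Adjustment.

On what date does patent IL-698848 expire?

Earliest priority filing: 30 July 2007.
Base term: 30 July 2007 + 19 years → 30 July 2026.
Administrative Delay Adjustment: +830 days → 6 November 2028.

2028-11-06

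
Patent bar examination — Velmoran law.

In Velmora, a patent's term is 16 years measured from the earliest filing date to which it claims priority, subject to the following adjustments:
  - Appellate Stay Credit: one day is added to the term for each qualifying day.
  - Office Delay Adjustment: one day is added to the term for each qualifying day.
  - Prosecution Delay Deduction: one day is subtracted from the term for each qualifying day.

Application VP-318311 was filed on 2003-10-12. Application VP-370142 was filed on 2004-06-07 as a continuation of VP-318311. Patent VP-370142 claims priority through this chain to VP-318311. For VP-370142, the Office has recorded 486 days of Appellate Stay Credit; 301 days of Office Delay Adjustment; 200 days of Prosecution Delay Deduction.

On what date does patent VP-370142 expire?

2021-05-21

Earliest priority filing: 12 October 2003.
Base term: 12 October 2003 + 16 years → 12 October 2019.
Appellate Stay Credit: +486 days → 9 February 2021.
Office Delay Adjustment: +301 days → 7 December 2021.
Prosecution Delay Deduction: −200 days → 21 May 2021.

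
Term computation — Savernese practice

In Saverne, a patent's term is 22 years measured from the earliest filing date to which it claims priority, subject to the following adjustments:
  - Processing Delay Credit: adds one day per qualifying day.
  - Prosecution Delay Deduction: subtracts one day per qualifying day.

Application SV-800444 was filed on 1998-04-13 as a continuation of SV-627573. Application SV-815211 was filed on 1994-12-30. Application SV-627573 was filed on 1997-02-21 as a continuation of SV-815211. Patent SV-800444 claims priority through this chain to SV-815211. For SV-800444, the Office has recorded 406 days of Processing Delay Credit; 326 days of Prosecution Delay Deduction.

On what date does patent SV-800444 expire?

Earliest priority filing: 30 December 1994.
Base term: 30 December 1994 + 22 years → 30 December 2016.
Processing Delay Credit: +406 days → 9 February 2018.
Prosecution Delay Deduction: −326 days → 20 March 2017.

March 20, 2017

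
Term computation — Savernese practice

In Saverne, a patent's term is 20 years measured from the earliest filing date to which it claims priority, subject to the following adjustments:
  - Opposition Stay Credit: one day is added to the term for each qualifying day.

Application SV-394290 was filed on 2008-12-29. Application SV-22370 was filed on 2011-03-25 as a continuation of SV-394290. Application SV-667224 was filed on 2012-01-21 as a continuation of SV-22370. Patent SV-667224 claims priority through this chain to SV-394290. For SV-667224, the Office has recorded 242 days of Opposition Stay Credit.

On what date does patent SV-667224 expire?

Earliest priority filing: 29 December 2008.
Base term: 29 December 2008 + 20 years → 29 December 2028.
Opposition Stay Credit: +242 days → 28 August 2029.

2029-08-28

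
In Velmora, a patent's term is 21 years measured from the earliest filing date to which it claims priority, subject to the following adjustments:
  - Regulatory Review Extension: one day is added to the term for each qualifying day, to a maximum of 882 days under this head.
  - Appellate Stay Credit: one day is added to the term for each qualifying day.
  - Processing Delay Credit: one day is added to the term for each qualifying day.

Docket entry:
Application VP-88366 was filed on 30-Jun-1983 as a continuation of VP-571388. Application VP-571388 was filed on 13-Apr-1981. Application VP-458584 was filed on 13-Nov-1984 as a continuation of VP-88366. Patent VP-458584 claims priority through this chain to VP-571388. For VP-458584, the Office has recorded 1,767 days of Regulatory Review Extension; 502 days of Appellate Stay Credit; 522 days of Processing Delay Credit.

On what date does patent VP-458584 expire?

Earliest priority filing: 13 April 1981.
Base term: 13 April 1981 + 21 years → 13 April 2002.
Regulatory Review Extension: 1767 days claimed exceeds the 882-day cap, so +882 days → 11 September 2004.
Appellate Stay Credit: +502 days → 26 January 2006.
Processing Delay Credit: +522 days → 2 July 2007.

July 2, 2007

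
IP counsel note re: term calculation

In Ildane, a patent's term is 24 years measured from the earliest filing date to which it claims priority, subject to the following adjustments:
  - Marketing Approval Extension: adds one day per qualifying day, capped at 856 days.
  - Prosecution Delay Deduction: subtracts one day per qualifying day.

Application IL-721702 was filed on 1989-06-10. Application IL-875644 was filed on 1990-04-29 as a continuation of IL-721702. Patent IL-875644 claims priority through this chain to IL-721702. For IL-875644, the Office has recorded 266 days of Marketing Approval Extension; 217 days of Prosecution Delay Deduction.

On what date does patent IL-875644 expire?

Earliest priority filing: 10 June 1989.
Base term: 10 June 1989 + 24 years → 10 June 2013.
Marketing Approval Extension: 266 days (within the 856-day cap) → +266 days → 3 March 2014.
Prosecution Delay Deduction: −217 days → 29 July 2013.

July 29, 2013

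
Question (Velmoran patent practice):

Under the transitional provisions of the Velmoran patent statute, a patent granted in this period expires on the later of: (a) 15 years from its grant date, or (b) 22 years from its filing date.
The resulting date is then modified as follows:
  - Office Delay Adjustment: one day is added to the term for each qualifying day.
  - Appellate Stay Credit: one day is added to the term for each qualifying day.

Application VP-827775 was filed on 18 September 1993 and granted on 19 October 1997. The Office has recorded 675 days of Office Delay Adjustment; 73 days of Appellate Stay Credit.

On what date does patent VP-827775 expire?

(a) grant + 15 years → 19 October 2012.
(b) filing + 22 years → 18 September 2015.
Later of the two: 18 September 2015.
Office Delay Adjustment: +675 days → 24 July 2017.
Appellate Stay Credit: +73 days → 5 October 2017.

2017-10-05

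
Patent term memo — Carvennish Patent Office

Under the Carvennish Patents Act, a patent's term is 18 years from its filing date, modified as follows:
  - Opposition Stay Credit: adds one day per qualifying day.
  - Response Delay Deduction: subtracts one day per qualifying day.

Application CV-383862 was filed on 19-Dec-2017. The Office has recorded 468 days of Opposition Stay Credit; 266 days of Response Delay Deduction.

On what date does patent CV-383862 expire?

Base term: filing date + 18 years → 19 December 2035.
Opposition Stay Credit: +468 days → 31 March 2037.
Response Delay Deduction: −266 days → 8 July 2036.

2036-07-08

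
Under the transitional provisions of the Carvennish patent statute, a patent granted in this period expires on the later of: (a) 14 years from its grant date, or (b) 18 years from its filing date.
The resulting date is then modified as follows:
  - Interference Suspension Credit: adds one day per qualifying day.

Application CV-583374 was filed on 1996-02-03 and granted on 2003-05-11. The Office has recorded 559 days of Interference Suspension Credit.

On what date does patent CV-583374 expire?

(a) grant + 14 years → 11 May 2017.
(b) filing + 18 years → 3 February 2014.
Later of the two: 11 May 2017.
Interference Suspension Credit: +559 days → 21 November 2018.

2018-11-21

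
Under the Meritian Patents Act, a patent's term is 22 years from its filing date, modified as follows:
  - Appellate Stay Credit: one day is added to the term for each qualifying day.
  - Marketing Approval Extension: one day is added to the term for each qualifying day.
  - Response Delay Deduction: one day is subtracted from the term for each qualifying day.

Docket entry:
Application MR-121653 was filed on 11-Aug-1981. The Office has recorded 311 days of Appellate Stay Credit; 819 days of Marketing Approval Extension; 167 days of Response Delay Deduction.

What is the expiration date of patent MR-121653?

Base term: filing date + 22 years → 11 August 2003.
Appellate Stay Credit: +311 days → 17 June 2004.
Marketing Approval Extension: +819 days → 14 September 2006.
Response Delay Deduction: −167 days → 31 March 2006.

March 31, 2006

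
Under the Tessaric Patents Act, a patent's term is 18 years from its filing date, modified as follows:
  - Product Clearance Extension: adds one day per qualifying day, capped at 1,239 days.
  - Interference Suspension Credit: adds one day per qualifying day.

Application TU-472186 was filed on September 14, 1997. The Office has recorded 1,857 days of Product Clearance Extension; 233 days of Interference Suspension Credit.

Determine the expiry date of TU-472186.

2019-09-25

Base term: filing date + 18 years → 14 September 2015.
Product Clearance Extension: 1857 days claimed exceeds the 1239-day cap, so +1239 days → 4 February 2019.
Interference Suspension Credit: +233 days → 25 September 2019.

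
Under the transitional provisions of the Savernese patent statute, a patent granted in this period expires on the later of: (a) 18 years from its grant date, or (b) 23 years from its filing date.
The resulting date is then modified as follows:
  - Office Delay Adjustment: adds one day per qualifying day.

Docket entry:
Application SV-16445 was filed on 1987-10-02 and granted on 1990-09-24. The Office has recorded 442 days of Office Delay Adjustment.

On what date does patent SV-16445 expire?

(a) grant + 18 years → 24 September 2008.
(b) filing + 23 years → 2 October 2010.
Later of the two: 2 October 2010.
Office Delay Adjustment: +442 days → 18 December 2011.

2011-12-18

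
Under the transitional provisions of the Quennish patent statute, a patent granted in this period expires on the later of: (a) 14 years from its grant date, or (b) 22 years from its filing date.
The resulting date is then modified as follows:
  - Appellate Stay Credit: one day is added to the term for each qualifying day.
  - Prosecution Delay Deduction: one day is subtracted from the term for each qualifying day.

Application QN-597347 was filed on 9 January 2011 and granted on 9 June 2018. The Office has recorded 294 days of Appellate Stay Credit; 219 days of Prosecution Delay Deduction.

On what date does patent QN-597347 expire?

(a) grant + 14 years → 9 June 2032.
(b) filing + 22 years → 9 January 2033.
Later of the two: 9 January 2033.
Appellate Stay Credit: +294 days → 30 October 2033.
Prosecution Delay Deduction: −219 days → 25 March 2033.

March 25, 2033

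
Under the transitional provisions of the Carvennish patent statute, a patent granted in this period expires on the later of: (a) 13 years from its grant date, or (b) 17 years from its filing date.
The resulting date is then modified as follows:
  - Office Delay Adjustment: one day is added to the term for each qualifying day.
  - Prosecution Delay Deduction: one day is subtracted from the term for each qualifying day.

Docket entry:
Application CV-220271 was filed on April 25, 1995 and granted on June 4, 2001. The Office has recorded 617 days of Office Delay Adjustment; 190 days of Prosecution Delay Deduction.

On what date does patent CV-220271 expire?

August 5, 2015

(a) grant + 13 years → 4 June 2014.
(b) filing + 17 years → 25 April 2012.
Later of the two: 4 June 2014.
Office Delay Adjustment: +617 days → 11 February 2016.
Prosecution Delay Deduction: −190 days → 5 August 2015.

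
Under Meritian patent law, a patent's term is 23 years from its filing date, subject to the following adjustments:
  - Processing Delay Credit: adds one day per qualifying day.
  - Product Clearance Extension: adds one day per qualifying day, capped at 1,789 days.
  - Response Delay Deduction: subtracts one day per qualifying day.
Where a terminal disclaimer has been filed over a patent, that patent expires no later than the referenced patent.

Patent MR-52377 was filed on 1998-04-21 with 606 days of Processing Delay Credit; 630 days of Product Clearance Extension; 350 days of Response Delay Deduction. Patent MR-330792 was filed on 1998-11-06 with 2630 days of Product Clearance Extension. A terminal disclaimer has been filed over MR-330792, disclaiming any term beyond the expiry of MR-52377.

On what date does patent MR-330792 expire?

2023-09-24

Natural term of MR-330792:
  Base: filing + 23 years → 6 November 2021.
  Product Clearance Extension: 2630 days claimed exceeds the 1789-day cap, so +1789 days → 30 September 2026.
Expiry of referenced patent MR-52377:
  Base: filing + 23 years → 21 April 2021.
  Processing Delay Credit: +606 days → 18 December 2022.
  Product Clearance Extension: 630 days (within the 1789-day cap) → +630 days → 8 September 2024.
  Response Delay Deduction: −350 days → 24 September 2023.
Terminal disclaimer: MR-330792 expires on the earlier of 30 September 2026 and 24 September 2023.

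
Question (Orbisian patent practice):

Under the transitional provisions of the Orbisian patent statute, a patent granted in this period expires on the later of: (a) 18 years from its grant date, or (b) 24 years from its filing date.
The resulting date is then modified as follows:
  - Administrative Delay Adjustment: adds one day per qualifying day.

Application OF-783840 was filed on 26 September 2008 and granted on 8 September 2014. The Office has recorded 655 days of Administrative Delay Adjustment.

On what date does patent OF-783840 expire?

(a) grant + 18 years → 8 September 2032.
(b) filing + 24 years → 26 September 2032.
Later of the two: 26 September 2032.
Administrative Delay Adjustment: +655 days → 13 July 2034.

2034-07-13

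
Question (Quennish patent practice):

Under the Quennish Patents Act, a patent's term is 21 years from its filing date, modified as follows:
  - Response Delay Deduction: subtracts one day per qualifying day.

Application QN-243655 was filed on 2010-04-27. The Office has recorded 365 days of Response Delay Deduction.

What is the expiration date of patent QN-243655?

April 27, 2030

Base term: filing date + 21 years → 27 April 2031.
Response Delay Deduction: −365 days → 27 April 2030.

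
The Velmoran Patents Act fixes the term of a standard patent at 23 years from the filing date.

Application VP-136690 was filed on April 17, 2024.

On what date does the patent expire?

April 17, 2047

Filing date + 23 years → 17 April 2047.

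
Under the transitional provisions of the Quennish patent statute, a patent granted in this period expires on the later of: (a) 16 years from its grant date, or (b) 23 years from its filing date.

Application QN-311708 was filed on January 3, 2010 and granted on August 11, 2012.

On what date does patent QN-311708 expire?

(a) grant + 16 years → 11 August 2028.
(b) filing + 23 years → 3 January 2033.
Later of the two: 3 January 2033.

2033-01-03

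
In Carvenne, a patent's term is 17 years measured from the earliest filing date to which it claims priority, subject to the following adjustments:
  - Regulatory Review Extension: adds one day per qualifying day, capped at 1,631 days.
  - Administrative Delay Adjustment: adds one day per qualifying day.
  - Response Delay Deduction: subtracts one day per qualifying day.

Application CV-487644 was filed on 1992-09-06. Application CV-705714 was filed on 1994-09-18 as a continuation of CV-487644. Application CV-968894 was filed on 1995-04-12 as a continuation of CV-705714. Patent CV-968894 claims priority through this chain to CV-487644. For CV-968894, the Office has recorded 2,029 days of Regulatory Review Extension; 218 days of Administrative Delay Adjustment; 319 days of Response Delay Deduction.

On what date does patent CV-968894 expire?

Earliest priority filing: 6 September 1992.
Base term: 6 September 1992 + 17 years → 6 September 2009.
Regulatory Review Extension: 2029 days claimed exceeds the 1631-day cap, so +1631 days → 23 February 2014.
Administrative Delay Adjustment: +218 days → 29 September 2014.
Response Delay Deduction: −319 days → 14 November 2013.

2013-11-14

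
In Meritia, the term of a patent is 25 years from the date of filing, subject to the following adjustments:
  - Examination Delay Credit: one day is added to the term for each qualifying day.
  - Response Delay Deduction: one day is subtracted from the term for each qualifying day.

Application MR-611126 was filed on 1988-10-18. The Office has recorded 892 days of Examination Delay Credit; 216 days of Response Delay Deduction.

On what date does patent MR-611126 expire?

Base term: filing date + 25 years → 18 October 2013.
Examination Delay Credit: +892 days → 28 March 2016.
Response Delay Deduction: −216 days → 25 August 2015.

2015-08-25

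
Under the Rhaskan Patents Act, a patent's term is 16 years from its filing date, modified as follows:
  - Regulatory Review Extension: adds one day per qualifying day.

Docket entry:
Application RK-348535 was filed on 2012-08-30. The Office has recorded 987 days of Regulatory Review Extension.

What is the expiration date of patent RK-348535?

Base term: filing date + 16 years → 30 August 2028.
Regulatory Review Extension: +987 days → 14 May 2031.

2031-05-14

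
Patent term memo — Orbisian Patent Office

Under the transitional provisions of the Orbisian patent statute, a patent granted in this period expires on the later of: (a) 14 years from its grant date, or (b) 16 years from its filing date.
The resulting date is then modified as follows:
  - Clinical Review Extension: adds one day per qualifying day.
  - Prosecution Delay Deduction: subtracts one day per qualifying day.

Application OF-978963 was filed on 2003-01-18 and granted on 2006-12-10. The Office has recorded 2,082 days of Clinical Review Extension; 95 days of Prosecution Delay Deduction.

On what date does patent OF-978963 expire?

2026-05-20

(a) grant + 14 years → 10 December 2020.
(b) filing + 16 years → 18 January 2019.
Later of the two: 10 December 2020.
Clinical Review Extension: +2082 days → 23 August 2026.
Prosecution Delay Deduction: −95 days → 20 May 2026.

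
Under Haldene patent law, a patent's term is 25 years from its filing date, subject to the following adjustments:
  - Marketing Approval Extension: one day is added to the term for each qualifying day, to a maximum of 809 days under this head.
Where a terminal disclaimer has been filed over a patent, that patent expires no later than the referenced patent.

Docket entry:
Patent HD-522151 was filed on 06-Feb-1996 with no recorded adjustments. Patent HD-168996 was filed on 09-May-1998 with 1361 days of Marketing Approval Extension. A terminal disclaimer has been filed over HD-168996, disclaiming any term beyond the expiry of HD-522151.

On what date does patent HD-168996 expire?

February 6, 2021

Natural term of HD-168996:
  Base: filing + 25 years → 9 May 2023.
  Marketing Approval Extension: 1361 days claimed exceeds the 809-day cap, so +809 days → 26 July 2025.
Expiry of referenced patent HD-522151:
  Base: filing + 25 years → 6 February 2021.
Terminal disclaimer: HD-168996 expires on the earlier of 26 July 2025 and 6 February 2021.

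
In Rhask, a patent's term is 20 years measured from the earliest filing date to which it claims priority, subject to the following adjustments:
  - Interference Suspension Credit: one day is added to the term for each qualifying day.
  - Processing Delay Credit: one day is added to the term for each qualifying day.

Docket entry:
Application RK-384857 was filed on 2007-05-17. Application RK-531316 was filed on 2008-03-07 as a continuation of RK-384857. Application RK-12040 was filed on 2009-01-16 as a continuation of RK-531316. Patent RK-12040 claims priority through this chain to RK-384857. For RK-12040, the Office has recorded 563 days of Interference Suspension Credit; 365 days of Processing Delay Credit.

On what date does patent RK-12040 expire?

Earliest priority filing: 17 May 2007.
Base term: 17 May 2007 + 20 years → 17 May 2027.
Interference Suspension Credit: +563 days → 30 November 2028.
Processing Delay Credit: +365 days → 30 November 2029.

November 30, 2029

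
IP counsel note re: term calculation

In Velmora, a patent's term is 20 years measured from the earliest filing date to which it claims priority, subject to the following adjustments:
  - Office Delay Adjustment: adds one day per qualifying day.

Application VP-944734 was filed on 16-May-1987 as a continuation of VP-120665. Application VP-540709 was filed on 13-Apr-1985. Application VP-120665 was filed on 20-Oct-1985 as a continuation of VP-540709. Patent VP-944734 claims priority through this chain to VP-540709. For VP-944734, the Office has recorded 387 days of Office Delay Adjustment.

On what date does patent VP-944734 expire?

2006-05-05

Earliest priority filing: 13 April 1985.
Base term: 13 April 1985 + 20 years → 13 April 2005.
Office Delay Adjustment: +387 days → 5 May 2006.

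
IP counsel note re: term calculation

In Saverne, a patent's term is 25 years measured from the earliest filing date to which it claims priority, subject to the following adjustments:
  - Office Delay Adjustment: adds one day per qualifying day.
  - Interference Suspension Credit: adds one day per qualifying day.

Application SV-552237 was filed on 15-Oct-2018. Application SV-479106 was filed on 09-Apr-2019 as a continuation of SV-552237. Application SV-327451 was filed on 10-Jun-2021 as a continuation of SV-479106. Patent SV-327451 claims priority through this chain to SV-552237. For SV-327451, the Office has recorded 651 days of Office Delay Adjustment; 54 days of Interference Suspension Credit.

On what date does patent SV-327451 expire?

September 19, 2045

Earliest priority filing: 15 October 2018.
Base term: 15 October 2018 + 25 years → 15 October 2043.
Office Delay Adjustment: +651 days → 27 July 2045.
Interference Suspension Credit: +54 days → 19 September 2045.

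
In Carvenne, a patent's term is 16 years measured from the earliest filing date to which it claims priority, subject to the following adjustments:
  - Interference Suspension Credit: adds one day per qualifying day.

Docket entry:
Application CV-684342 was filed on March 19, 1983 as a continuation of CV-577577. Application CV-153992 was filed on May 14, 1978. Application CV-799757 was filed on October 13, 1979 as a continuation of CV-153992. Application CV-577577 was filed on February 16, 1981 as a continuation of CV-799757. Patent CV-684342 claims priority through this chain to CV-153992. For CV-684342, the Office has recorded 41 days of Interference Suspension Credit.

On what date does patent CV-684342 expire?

Earliest priority filing: 14 May 1978.
Base term: 14 May 1978 + 16 years → 14 May 1994.
Interference Suspension Credit: +41 days → 24 June 1994.

June 24, 1994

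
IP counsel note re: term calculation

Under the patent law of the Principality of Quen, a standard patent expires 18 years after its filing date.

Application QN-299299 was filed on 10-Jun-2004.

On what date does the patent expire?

Filing date + 18 years → 10 June 2022.

June 10, 2022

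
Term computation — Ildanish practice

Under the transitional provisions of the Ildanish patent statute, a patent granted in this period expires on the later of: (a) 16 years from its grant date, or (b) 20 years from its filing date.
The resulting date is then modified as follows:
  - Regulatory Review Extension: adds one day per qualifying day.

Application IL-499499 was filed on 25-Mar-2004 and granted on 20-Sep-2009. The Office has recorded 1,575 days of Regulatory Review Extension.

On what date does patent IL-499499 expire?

2030-01-12

(a) grant + 16 years → 20 September 2025.
(b) filing + 20 years → 25 March 2024.
Later of the two: 20 September 2025.
Regulatory Review Extension: +1575 days → 12 January 2030.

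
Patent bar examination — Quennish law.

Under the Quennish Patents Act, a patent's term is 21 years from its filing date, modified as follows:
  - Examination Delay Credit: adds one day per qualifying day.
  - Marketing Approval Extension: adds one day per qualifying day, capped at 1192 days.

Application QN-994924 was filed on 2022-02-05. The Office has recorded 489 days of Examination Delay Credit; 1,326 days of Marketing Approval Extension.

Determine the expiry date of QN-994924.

Base term: filing date + 21 years → 5 February 2043.
Examination Delay Credit: +489 days → 8 June 2044.
Marketing Approval Extension: 1326 days claimed exceeds the 1192-day cap, so +1192 days → 13 September 2047.

September 13, 2047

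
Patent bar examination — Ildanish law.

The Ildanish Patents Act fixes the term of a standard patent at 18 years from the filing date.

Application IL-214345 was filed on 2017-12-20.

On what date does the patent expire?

December 20, 2035

Filing date + 18 years → 20 December 2035.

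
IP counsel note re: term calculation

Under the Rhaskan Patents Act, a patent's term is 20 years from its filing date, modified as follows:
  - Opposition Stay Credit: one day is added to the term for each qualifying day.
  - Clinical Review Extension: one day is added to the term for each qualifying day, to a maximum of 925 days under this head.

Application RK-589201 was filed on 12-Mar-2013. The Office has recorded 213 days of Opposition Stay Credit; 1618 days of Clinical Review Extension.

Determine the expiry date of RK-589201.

Base term: filing date + 20 years → 12 March 2033.
Opposition Stay Credit: +213 days → 11 October 2033.
Clinical Review Extension: 1618 days claimed exceeds the 925-day cap, so +925 days → 23 April 2036.

April 23, 2036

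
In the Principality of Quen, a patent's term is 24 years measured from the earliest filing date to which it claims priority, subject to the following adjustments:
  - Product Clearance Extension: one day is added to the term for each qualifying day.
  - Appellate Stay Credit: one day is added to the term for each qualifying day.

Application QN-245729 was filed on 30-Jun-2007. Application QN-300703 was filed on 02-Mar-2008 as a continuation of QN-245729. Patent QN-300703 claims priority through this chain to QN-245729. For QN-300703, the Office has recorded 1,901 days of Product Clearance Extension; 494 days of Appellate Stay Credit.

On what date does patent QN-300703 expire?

Earliest priority filing: 30 June 2007.
Base term: 30 June 2007 + 24 years → 30 June 2031.
Product Clearance Extension: +1901 days → 12 September 2036.
Appellate Stay Credit: +494 days → 19 January 2038.

January 19, 2038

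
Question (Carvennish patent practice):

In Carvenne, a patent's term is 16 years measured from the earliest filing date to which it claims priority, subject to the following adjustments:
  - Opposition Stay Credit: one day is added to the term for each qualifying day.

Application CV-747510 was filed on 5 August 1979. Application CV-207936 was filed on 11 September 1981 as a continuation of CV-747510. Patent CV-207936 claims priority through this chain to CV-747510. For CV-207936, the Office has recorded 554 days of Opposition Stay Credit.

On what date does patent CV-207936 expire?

February 9, 1997

Earliest priority filing: 5 August 1979.
Base term: 5 August 1979 + 16 years → 5 August 1995.
Opposition Stay Credit: +554 days → 9 February 1997.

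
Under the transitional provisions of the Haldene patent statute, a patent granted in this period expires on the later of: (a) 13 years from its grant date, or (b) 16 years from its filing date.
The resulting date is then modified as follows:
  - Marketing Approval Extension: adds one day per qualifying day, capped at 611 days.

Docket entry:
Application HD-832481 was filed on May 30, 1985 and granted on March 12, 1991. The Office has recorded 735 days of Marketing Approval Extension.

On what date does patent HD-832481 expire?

November 13, 2005

(a) grant + 13 years → 12 March 2004.
(b) filing + 16 years → 30 May 2001.
Later of the two: 12 March 2004.
Marketing Approval Extension: 735 days claimed exceeds the 611-day cap, so +611 days → 13 November 2005.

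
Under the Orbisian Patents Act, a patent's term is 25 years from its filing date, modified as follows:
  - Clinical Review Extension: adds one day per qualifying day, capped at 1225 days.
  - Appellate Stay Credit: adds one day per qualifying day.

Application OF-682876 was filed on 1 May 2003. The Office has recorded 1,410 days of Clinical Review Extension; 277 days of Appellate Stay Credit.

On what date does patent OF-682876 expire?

2032-06-11

Base term: filing date + 25 years → 1 May 2028.
Clinical Review Extension: 1410 days claimed exceeds the 1225-day cap, so +1225 days → 8 September 2031.
Appellate Stay Credit: +277 days → 11 June 2032.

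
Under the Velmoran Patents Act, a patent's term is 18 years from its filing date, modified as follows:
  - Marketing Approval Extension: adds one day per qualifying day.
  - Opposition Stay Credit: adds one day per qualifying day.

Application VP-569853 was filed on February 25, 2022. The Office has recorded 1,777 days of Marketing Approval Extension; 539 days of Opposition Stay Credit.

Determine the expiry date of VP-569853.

2046-06-29

Base term: filing date + 18 years → 25 February 2040.
Marketing Approval Extension: +1777 days → 6 January 2045.
Opposition Stay Credit: +539 days → 29 June 2046.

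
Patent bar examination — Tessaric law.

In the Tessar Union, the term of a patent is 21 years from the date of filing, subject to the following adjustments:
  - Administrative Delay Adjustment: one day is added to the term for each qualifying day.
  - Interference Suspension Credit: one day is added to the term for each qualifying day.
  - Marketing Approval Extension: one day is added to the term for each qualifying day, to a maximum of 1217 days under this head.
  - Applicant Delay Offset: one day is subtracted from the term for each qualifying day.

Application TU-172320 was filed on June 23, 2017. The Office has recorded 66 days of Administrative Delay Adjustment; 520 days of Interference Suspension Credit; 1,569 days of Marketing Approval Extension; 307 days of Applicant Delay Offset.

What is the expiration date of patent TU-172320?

2042-07-28

Base term: filing date + 21 years → 23 June 2038.
Administrative Delay Adjustment: +66 days → 28 August 2038.
Interference Suspension Credit: +520 days → 30 January 2040.
Marketing Approval Extension: 1569 days claimed exceeds the 1217-day cap, so +1217 days → 31 May 2043.
Applicant Delay Offset: −307 days → 28 July 2042.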